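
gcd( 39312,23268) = 84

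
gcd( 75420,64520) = 20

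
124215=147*845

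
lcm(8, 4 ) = 8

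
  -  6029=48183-54212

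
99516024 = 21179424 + 78336600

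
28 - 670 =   -  642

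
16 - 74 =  - 58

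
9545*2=19090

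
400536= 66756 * 6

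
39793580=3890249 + 35903331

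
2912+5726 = 8638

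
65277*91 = 5940207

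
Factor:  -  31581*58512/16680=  - 76994478/695 = - 2^1*3^2 * 5^( - 1) * 11^2*23^1*29^1*53^1*139^( - 1 )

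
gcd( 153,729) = 9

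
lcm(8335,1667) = 8335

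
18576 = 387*48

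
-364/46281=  - 364/46281 = - 0.01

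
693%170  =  13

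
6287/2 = 6287/2=3143.50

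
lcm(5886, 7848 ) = 23544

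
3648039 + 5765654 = 9413693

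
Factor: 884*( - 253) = -2^2*11^1*13^1 *17^1*23^1 = - 223652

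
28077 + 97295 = 125372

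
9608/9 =1067 + 5/9 = 1067.56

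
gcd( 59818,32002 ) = 2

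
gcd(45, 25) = 5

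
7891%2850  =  2191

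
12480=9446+3034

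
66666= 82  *813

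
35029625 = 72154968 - 37125343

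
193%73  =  47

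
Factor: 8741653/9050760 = 2^( -3)*3^(  -  2) * 5^(  -  1 ) * 19^1*31^( - 1) * 811^(-1)*460087^1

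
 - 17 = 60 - 77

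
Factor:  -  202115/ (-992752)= 2^(  -  4) *5^1*40423^1*62047^( - 1)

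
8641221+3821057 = 12462278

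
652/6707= 652/6707 =0.10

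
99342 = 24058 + 75284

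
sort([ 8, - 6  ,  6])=[ - 6,6, 8 ] 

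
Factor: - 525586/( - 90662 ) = 829/143 = 11^( - 1) * 13^( - 1 )*829^1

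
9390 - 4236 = 5154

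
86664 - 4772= 81892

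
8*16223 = 129784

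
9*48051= 432459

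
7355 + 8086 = 15441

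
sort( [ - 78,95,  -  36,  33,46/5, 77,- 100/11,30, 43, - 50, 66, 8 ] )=[ - 78, - 50, - 36, - 100/11,8, 46/5,  30,33, 43, 66, 77, 95]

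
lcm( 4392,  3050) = 109800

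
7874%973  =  90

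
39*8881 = 346359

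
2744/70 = 39 + 1/5 = 39.20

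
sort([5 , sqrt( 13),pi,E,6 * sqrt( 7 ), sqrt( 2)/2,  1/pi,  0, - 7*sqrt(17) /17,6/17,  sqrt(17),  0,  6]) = [ - 7*sqrt( 17)/17, 0,0,1/pi, 6/17, sqrt(2 ) /2 , E, pi,sqrt( 13) , sqrt( 17),5,6,6*sqrt(7)] 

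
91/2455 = 91/2455 = 0.04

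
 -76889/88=  -  76889/88 = -873.74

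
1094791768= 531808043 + 562983725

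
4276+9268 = 13544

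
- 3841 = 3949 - 7790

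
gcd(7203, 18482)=1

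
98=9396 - 9298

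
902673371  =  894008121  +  8665250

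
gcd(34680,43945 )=85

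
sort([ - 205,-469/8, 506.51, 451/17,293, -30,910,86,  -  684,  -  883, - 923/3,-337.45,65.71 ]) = [ - 883,-684,-337.45,-923/3,-205, - 469/8,  -  30, 451/17, 65.71, 86 , 293,506.51, 910]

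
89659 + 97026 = 186685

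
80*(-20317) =- 1625360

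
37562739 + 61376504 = 98939243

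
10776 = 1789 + 8987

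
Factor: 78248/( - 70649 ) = - 2^3*31^(- 1)*43^( - 1 ) *53^(-1) *9781^1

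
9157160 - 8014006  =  1143154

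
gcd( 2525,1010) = 505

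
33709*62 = 2089958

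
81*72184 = 5846904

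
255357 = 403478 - 148121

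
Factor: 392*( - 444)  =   - 174048 = -  2^5*3^1*7^2 * 37^1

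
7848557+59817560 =67666117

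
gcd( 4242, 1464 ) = 6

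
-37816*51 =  - 1928616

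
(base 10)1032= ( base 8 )2010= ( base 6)4440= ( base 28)18O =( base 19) 2g6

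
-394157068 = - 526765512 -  - 132608444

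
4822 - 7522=  -  2700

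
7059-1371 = 5688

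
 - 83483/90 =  - 928+37/90= -927.59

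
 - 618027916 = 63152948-681180864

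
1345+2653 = 3998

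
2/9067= 2/9067 = 0.00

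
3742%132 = 46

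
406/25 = 16+6/25 = 16.24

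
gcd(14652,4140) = 36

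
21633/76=21633/76 = 284.64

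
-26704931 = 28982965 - 55687896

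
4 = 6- 2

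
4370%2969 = 1401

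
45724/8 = 11431/2 = 5715.50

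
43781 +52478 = 96259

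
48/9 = 5 + 1/3= 5.33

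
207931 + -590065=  - 382134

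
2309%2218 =91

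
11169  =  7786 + 3383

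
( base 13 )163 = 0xfa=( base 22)B8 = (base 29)8I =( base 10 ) 250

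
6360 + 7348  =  13708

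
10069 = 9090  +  979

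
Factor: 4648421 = 37^1*73^1*1721^1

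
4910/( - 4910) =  - 1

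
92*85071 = 7826532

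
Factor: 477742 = 2^1*53^1*4507^1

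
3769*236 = 889484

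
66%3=0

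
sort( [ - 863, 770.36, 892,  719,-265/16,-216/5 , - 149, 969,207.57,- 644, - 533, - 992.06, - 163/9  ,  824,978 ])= [ -992.06,-863  ,-644,-533,  -  149, - 216/5 , - 163/9, - 265/16 , 207.57,719, 770.36,824,892, 969,978] 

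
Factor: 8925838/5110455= 2^1 * 3^( - 1 )*5^( - 1)*7^( - 2 ) *17^ ( - 1)*409^ ( - 1)*4462919^1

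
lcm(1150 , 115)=1150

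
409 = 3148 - 2739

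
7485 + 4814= 12299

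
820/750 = 82/75=   1.09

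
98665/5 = 19733 = 19733.00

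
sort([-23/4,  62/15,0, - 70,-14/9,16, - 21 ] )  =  [-70, - 21, - 23/4,-14/9,  0,62/15, 16 ] 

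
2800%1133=534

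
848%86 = 74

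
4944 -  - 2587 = 7531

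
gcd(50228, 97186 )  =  2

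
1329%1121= 208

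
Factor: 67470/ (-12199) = -2^1*3^1 * 5^1*11^( - 1 )*13^1*173^1*1109^ ( - 1)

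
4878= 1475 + 3403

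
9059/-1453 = - 7 + 1112/1453= - 6.23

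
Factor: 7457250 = 2^1*3^1*5^3*61^1*163^1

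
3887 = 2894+993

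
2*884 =1768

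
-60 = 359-419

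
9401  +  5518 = 14919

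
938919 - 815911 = 123008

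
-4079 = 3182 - 7261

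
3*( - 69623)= -208869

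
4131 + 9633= 13764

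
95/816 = 95/816 = 0.12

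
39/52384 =39/52384= 0.00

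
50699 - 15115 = 35584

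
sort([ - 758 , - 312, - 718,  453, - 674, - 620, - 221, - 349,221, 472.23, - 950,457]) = [ - 950,  -  758, - 718 ,-674,-620, - 349, -312,-221, 221,453,457,472.23]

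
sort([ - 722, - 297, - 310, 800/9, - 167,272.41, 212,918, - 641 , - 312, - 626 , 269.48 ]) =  [ - 722, - 641 , - 626, - 312, - 310, -297 , - 167, 800/9, 212,269.48,272.41 , 918 ]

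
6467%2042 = 341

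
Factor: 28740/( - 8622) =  - 2^1* 3^(-1)*5^1 = -10/3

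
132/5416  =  33/1354 = 0.02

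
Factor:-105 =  - 3^1 * 5^1*7^1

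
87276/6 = 14546 = 14546.00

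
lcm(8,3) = 24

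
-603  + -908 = -1511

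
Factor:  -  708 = - 2^2*3^1*59^1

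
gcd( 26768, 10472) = 56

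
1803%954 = 849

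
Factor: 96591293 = 421^1*229433^1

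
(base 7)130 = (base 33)24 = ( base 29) 2C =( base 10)70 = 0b1000110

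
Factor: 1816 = 2^3*227^1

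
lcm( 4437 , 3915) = 66555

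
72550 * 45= 3264750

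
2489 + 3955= 6444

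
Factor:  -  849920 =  - 2^11*5^1* 83^1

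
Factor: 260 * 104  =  27040= 2^5*5^1*13^2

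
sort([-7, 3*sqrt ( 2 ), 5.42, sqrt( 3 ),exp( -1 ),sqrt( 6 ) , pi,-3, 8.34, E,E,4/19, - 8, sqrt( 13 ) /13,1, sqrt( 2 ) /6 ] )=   [-8, - 7, - 3,  4/19,sqrt(2 ) /6, sqrt( 13 )/13,exp ( - 1), 1,sqrt(3 ),sqrt (6 ), E, E, pi,  3*sqrt ( 2 ), 5.42,8.34]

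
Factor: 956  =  2^2*239^1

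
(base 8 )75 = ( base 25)2b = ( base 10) 61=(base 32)1T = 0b111101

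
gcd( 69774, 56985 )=87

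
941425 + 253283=1194708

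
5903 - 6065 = - 162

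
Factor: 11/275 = 1/25 = 5^(- 2 )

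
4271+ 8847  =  13118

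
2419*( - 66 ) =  - 159654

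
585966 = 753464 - 167498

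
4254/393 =10 + 108/131 = 10.82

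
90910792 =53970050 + 36940742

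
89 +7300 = 7389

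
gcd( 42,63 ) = 21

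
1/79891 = 1/79891 = 0.00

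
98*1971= 193158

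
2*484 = 968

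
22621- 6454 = 16167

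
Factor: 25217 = 151^1*167^1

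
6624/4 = 1656 = 1656.00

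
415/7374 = 415/7374 = 0.06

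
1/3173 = 1/3173 = 0.00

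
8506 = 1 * 8506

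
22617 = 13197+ 9420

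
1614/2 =807=807.00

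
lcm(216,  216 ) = 216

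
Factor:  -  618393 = - 3^1*19^2*571^1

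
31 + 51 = 82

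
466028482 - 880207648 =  - 414179166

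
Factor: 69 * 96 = 2^5*3^2 * 23^1 = 6624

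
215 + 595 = 810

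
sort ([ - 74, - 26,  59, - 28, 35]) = [ - 74,-28 ,-26, 35, 59 ] 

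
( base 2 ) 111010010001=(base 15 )1189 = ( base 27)533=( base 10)3729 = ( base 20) 969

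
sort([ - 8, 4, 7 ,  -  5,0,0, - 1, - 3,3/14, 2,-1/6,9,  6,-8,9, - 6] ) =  [ - 8, - 8 , - 6 , - 5,  -  3,-1 , - 1/6,0,  0,  3/14, 2, 4,6, 7,9,9 ]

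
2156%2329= 2156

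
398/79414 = 199/39707 = 0.01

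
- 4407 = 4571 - 8978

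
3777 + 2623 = 6400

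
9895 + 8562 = 18457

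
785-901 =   -  116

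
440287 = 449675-9388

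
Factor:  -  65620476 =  - 2^2*3^3 *17^1*103^1*347^1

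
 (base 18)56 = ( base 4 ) 1200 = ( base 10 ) 96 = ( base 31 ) 33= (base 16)60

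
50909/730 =69 + 539/730   =  69.74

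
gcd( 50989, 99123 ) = 1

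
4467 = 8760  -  4293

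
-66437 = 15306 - 81743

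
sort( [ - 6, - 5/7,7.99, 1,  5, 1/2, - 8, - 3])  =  [ - 8 , - 6, - 3, - 5/7,  1/2 , 1, 5,7.99 ] 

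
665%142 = 97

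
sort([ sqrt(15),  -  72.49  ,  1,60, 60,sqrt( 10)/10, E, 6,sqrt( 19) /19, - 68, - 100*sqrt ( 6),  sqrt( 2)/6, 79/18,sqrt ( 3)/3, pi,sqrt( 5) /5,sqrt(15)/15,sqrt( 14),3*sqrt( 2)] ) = [-100*sqrt ( 6 ),  -  72.49, -68,sqrt (19)/19,sqrt (2)/6, sqrt( 15)/15,sqrt(10) /10,sqrt(5)/5,sqrt( 3)/3,1,E,  pi,sqrt( 14),sqrt(15),3*sqrt( 2), 79/18,6,60,60]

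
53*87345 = 4629285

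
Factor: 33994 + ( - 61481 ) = - 27487= - 27487^1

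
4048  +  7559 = 11607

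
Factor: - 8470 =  - 2^1*5^1*7^1*11^2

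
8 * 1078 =8624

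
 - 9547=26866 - 36413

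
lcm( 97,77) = 7469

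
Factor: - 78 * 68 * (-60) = 2^5 * 3^2*5^1*13^1 * 17^1 = 318240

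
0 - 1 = -1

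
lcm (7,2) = 14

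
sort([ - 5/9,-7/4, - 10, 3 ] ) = [ - 10  , - 7/4, - 5/9,3] 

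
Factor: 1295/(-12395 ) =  - 7/67 = - 7^1*67^(  -  1)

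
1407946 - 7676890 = - 6268944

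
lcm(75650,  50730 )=4312050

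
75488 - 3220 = 72268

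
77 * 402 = 30954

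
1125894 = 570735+555159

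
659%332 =327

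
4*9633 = 38532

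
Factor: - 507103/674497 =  - 47^( - 1 )*113^( - 1 )*127^( - 1)*507103^1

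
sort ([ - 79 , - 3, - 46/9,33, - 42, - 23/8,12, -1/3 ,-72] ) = [ - 79, - 72,  -  42, - 46/9,- 3,  -  23/8, - 1/3,12,33 ] 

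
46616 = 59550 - 12934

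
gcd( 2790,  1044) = 18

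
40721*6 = 244326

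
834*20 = 16680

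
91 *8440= 768040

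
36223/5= 7244 + 3/5 = 7244.60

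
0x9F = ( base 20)7j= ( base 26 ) 63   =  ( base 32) 4v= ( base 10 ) 159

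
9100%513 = 379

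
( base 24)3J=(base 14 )67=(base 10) 91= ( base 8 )133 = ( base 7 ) 160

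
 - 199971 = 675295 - 875266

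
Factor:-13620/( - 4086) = 10/3 = 2^1 * 3^( - 1)*5^1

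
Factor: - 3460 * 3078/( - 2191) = 10649880/2191 = 2^3 * 3^4 * 5^1 * 7^( - 1 )*19^1 * 173^1*313^( - 1) 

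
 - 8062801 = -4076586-3986215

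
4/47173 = 4/47173 = 0.00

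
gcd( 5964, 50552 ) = 284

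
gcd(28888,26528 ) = 8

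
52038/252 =413/2 = 206.50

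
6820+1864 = 8684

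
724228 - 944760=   -  220532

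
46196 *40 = 1847840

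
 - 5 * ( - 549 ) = 2745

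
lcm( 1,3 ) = 3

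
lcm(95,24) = 2280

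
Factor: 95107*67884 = 2^2 * 3^1*5657^1*95107^1 = 6456243588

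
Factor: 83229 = 3^1*27743^1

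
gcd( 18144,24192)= 6048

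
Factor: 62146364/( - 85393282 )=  - 31073182/42696641= - 2^1 * 7^1*13^( - 1 )* 31^( - 1 )*53^ ( - 1) *1999^( - 1 )*2219513^1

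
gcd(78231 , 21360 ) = 267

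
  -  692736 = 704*(  -  984)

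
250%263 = 250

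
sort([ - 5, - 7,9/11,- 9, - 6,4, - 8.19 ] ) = [ - 9, - 8.19,-7, - 6, - 5,9/11,4 ] 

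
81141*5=405705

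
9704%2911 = 971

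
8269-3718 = 4551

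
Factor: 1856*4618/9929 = 2^7*29^1*2309^1*9929^(- 1 )  =  8571008/9929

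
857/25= 34+7/25=34.28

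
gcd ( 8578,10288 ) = 2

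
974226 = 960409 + 13817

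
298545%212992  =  85553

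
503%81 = 17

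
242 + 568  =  810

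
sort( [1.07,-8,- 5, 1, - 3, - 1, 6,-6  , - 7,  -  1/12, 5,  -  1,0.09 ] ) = [-8,  -  7,-6 , - 5,-3, - 1,-1, - 1/12,0.09, 1,  1.07,5, 6] 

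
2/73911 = 2/73911 = 0.00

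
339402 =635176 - 295774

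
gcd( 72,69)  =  3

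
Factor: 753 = 3^1*251^1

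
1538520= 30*51284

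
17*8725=148325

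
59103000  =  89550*660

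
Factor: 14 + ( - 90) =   -  76=- 2^2*19^1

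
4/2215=4/2215 = 0.00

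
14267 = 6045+8222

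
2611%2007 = 604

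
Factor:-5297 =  - 5297^1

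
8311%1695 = 1531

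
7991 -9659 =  -1668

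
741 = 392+349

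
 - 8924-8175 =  - 17099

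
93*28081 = 2611533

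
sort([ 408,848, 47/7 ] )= [ 47/7,408, 848 ] 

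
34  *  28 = 952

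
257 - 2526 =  - 2269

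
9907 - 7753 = 2154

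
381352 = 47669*8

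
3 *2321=6963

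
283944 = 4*70986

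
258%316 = 258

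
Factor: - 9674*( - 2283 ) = 2^1*3^1*7^1*691^1 * 761^1 = 22085742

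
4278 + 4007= 8285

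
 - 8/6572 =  -2/1643 = - 0.00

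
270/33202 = 135/16601=0.01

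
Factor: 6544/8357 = 2^4*61^( - 1 )*137^( - 1)*409^1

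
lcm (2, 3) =6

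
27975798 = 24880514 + 3095284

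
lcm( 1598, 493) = 46342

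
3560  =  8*445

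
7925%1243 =467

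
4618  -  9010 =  - 4392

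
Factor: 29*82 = 2^1*29^1*41^1 = 2378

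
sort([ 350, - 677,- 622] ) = [ - 677, - 622 , 350]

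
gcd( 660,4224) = 132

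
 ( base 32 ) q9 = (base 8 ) 1511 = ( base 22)1g5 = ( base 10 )841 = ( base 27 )144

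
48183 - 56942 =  - 8759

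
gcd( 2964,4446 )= 1482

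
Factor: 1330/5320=2^( - 2 ) = 1/4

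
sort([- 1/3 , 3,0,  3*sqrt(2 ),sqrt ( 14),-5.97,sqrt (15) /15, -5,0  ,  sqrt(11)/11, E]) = [  -  5.97, - 5, - 1/3, 0 , 0,sqrt( 15) /15,sqrt( 11) /11, E,3 , sqrt ( 14 ), 3*sqrt(2)]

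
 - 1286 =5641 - 6927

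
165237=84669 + 80568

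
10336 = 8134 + 2202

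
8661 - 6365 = 2296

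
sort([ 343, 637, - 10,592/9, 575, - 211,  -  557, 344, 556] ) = [-557, - 211,-10, 592/9, 343, 344, 556, 575, 637 ] 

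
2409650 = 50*48193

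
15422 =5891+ 9531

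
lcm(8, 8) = 8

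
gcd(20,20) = 20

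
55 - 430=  - 375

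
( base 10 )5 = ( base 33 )5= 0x5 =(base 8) 5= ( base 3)12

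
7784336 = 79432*98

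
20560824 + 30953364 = 51514188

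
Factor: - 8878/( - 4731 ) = 2^1*3^(-1) *19^( - 1 )*23^1*83^ ( - 1)*193^1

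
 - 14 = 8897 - 8911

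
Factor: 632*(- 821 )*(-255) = 132312360  =  2^3*3^1*5^1*17^1*79^1* 821^1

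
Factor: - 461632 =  - 2^6*7213^1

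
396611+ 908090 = 1304701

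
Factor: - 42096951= - 3^2*13^1*19^1*29^1*  653^1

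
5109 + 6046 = 11155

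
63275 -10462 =52813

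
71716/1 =71716 = 71716.00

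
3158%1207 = 744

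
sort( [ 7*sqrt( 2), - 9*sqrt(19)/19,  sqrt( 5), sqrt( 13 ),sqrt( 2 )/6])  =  [ - 9*sqrt( 19)/19 , sqrt( 2 )/6, sqrt ( 5), sqrt( 13 ),7*sqrt( 2 )]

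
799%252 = 43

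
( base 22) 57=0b1110101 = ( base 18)69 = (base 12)99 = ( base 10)117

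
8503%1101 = 796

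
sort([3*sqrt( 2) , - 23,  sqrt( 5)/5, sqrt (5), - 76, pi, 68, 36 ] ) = [ - 76,-23,sqrt(5) /5, sqrt(5 ), pi,3*sqrt( 2 ), 36, 68 ] 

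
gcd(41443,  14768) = 1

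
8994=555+8439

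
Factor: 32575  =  5^2*1303^1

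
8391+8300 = 16691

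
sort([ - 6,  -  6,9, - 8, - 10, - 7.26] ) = [ - 10 , - 8, - 7.26, - 6,-6,  9 ]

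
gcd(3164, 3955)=791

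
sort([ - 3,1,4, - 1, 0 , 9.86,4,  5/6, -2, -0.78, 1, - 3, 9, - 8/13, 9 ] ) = [ - 3, - 3, - 2, -1, - 0.78 , - 8/13, 0,5/6,1, 1, 4,4,  9,9,9.86] 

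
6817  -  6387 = 430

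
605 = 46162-45557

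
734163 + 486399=1220562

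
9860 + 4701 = 14561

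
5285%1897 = 1491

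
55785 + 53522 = 109307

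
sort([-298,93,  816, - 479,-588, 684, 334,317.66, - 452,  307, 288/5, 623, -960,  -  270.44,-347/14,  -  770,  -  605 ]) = [-960, - 770,  -  605, - 588,  -  479, - 452,- 298, - 270.44,-347/14,288/5 , 93,  307, 317.66 , 334,623, 684, 816]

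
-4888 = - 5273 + 385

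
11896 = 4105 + 7791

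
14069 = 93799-79730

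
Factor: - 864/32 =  - 27 = - 3^3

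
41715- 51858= - 10143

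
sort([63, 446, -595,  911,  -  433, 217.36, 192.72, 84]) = [-595 , - 433 , 63, 84, 192.72  ,  217.36, 446, 911 ]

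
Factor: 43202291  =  11^1*89^1*44129^1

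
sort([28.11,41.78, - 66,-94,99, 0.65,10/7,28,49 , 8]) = [-94, - 66,0.65,10/7,8, 28,28.11,41.78,49, 99] 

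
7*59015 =413105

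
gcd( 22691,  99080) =1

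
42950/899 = 42950/899= 47.78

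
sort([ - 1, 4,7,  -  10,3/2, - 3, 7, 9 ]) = [ - 10, - 3, - 1,  3/2 , 4, 7,7, 9]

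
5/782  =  5/782 = 0.01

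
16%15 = 1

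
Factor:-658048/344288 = - 2^2 *7^( - 1 )*29^( - 1) * 97^1 = - 388/203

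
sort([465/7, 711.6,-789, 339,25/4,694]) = [ - 789,25/4, 465/7, 339, 694, 711.6] 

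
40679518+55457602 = 96137120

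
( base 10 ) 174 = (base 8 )256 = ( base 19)93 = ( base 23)7D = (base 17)A4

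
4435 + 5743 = 10178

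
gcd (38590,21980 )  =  10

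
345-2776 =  - 2431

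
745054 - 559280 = 185774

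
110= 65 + 45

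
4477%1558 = 1361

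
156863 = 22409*7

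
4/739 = 4/739 = 0.01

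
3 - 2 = 1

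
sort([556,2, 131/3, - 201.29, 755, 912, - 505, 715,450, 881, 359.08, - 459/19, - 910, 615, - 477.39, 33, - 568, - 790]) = [ - 910, - 790, - 568, - 505,-477.39, - 201.29, - 459/19, 2, 33, 131/3,  359.08, 450,556,615, 715,755 , 881,912]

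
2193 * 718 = 1574574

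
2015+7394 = 9409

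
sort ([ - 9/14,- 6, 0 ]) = [ - 6, - 9/14, 0 ]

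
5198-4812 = 386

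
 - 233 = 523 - 756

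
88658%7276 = 1346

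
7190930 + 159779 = 7350709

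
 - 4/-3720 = 1/930 = 0.00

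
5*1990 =9950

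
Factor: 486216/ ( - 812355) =-162072/270785  =  - 2^3 *3^2 * 5^( - 1 )*31^( - 1)*1747^( - 1 )*2251^1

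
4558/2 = 2279 =2279.00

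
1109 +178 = 1287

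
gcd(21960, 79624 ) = 8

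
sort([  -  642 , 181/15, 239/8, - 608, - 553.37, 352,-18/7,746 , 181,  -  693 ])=[- 693, - 642 ,-608 , - 553.37, - 18/7,181/15, 239/8 , 181, 352, 746] 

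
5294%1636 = 386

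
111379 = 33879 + 77500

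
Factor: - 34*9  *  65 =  - 19890 = - 2^1*3^2*5^1*13^1*17^1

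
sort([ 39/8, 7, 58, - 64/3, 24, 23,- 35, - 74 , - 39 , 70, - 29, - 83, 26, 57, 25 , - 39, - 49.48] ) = [ - 83 , - 74, - 49.48, - 39,-39, - 35, - 29, - 64/3,  39/8, 7, 23, 24, 25,26 , 57, 58,70] 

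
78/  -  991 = -78/991 = - 0.08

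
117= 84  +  33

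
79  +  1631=1710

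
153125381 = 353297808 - 200172427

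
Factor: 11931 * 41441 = 494432571  =  3^1*29^1*41^1*97^1 * 1429^1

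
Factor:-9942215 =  - 5^1 * 29^1*68567^1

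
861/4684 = 861/4684 = 0.18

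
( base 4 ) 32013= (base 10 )903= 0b1110000111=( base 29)124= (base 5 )12103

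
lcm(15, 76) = 1140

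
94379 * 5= 471895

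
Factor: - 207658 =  - 2^1*11^1  *  9439^1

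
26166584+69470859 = 95637443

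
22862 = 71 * 322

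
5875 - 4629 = 1246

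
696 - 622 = 74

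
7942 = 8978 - 1036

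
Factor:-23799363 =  - 3^1*7^1*1133303^1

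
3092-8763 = -5671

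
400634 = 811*494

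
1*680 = 680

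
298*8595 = 2561310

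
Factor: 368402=2^1* 167^1*1103^1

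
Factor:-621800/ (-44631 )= 2^3*3^(-4)*5^2*19^( - 1)*29^ (- 1)*  3109^1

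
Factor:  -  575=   -  5^2*23^1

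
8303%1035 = 23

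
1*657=657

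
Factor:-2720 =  - 2^5*  5^1 * 17^1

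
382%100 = 82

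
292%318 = 292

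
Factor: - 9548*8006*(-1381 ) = 2^3*7^1*11^1*31^1*1381^1*4003^1 = 105565418728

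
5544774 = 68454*81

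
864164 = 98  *8818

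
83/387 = 83/387=0.21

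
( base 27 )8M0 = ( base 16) 191a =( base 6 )45430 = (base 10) 6426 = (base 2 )1100100011010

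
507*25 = 12675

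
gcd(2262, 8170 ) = 2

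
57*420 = 23940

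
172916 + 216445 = 389361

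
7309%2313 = 370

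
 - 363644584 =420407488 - 784052072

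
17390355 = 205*84831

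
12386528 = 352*35189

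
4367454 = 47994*91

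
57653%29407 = 28246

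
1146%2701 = 1146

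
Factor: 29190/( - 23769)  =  - 70/57 = - 2^1*3^( - 1)*5^1*7^1*19^( - 1 )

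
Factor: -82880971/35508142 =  - 2^( - 1) * 97^1*854443^1 * 17754071^ (-1)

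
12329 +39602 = 51931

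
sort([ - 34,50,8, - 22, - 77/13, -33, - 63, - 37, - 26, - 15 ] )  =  [ - 63, -37 , - 34, - 33 , - 26, -22, -15,-77/13, 8,50]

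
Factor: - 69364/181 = -2^2 * 181^(-1)*17341^1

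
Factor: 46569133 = 13^2*19^1 * 14503^1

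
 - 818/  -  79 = 818/79 = 10.35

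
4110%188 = 162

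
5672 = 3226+2446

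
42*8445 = 354690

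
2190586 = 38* 57647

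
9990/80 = 124 + 7/8 = 124.88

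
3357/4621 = 3357/4621 = 0.73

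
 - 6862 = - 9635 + 2773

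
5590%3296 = 2294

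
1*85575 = 85575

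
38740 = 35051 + 3689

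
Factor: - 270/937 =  - 2^1*3^3*5^1*937^(-1)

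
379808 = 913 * 416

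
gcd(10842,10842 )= 10842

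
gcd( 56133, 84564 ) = 729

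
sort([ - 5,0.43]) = [ - 5, 0.43]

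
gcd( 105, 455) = 35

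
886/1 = 886 = 886.00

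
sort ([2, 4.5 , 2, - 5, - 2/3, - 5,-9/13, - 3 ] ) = [ - 5,-5,-3 , - 9/13, - 2/3, 2, 2, 4.5]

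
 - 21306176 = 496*( -42956)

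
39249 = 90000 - 50751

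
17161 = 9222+7939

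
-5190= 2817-8007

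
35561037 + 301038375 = 336599412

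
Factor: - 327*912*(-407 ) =2^4*3^2*11^1*19^1*37^1 * 109^1 = 121377168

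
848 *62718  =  53184864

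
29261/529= 29261/529=55.31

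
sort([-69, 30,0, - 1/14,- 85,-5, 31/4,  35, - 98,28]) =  [ - 98, -85 , - 69, - 5, - 1/14, 0, 31/4  ,  28,30,35] 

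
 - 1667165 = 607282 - 2274447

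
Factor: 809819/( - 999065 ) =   -  5^ ( - 1) * 37^1*43^1 *509^1 * 199813^(-1 ) 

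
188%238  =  188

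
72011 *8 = 576088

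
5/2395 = 1/479 = 0.00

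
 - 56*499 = - 27944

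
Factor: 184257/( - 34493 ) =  - 3^2*17^ ( - 1 )*59^1*347^1*2029^(-1 ) 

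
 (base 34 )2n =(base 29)34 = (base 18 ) 51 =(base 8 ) 133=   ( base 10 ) 91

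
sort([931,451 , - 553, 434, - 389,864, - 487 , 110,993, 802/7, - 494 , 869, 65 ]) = [ - 553,-494, - 487, - 389, 65, 110, 802/7, 434,  451, 864  ,  869, 931,993 ] 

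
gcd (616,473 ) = 11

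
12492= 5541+6951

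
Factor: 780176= 2^4*48761^1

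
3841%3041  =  800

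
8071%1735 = 1131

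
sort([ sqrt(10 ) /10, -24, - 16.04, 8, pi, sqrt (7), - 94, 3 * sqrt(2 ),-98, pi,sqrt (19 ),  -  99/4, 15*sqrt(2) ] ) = [ - 98,-94, - 99/4, - 24, - 16.04,sqrt(10 ) /10,  sqrt(7 ), pi, pi,3*sqrt(2 ), sqrt( 19 ),8, 15*sqrt(2 ) ] 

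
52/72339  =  52/72339 = 0.00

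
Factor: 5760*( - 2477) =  - 14267520 = - 2^7*3^2*5^1*2477^1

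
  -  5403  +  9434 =4031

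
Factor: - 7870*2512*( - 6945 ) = 137298760800 = 2^5*3^1* 5^2*157^1*463^1*787^1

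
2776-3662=-886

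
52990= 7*7570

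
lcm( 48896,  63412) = 4058368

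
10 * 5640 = 56400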